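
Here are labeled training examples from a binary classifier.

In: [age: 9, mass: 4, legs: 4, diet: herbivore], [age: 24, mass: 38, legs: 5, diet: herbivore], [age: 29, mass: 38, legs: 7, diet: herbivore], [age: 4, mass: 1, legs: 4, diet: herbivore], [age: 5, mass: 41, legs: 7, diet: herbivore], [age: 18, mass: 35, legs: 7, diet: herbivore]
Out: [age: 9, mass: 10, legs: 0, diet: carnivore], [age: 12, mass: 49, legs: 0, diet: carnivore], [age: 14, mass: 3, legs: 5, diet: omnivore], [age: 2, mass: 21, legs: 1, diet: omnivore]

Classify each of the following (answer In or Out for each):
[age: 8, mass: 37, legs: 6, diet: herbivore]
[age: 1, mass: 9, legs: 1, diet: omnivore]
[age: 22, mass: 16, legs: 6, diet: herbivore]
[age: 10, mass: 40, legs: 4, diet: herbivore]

In, Out, In, In

Rule: diet is herbivore. This holds for each 'In' example and fails for each 'Out' one.
[age: 8, mass: 37, legs: 6, diet: herbivore]: In (diet is herbivore). [age: 1, mass: 9, legs: 1, diet: omnivore]: Out (diet is omnivore). [age: 22, mass: 16, legs: 6, diet: herbivore]: In (diet is herbivore). [age: 10, mass: 40, legs: 4, diet: herbivore]: In (diet is herbivore).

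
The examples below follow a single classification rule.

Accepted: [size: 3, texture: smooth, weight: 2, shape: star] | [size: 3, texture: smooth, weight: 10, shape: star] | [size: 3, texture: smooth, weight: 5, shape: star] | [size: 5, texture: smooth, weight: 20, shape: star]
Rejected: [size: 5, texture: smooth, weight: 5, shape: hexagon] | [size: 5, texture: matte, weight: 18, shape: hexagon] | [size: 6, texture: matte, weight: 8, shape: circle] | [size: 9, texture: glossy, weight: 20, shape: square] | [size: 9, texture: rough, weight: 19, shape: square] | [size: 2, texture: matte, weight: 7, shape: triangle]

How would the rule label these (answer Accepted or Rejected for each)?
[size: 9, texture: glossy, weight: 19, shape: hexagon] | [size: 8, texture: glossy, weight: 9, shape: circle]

Rejected, Rejected

The simplest hypothesis consistent with all the labels is: shape is star.
[size: 9, texture: glossy, weight: 19, shape: hexagon]: shape is hexagon — doesn't qualify, so Rejected. [size: 8, texture: glossy, weight: 9, shape: circle]: shape is circle — doesn't qualify, so Rejected.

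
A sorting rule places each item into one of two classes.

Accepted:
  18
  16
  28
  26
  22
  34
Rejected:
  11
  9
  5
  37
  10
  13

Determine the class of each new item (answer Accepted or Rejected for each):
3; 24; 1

Rejected, Accepted, Rejected

'Accepted' ⟺ even AND at least 11.
3: Rejected (3 is odd, 3 < 11).
24: Accepted (24 is even, 24 ≥ 11).
1: Rejected (1 is odd, 1 < 11).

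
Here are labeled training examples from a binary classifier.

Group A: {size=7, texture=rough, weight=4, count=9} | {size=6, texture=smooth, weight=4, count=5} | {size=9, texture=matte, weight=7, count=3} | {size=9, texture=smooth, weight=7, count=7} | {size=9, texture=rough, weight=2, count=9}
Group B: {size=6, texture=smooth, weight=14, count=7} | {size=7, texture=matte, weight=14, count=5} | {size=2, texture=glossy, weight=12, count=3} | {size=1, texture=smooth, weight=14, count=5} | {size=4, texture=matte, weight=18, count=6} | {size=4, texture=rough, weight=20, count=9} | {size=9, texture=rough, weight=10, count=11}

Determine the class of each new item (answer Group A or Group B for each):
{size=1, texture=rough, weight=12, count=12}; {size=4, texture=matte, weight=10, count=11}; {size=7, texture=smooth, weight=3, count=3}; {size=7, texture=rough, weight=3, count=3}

Group B, Group B, Group A, Group A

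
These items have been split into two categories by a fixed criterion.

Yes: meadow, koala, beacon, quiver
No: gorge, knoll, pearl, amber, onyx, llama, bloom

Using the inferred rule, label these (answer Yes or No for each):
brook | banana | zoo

No, Yes, No

The distinguishing property — has ≥ 3 vowels — holds for all the 'Yes' cases and none of the 'No' cases.
brook — 2 vowels, hence No. banana — 3 vowels, hence Yes. zoo — 2 vowels, hence No.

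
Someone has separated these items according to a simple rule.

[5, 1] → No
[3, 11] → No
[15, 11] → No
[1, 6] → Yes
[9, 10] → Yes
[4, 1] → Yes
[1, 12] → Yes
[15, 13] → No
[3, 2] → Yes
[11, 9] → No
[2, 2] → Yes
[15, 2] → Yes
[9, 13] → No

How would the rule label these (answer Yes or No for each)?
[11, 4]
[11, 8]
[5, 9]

Yes, Yes, No

Rule: product is even. This holds for each 'Yes' example and fails for each 'No' one.
[11, 4]: 11·4 = 44, fits → Yes. [11, 8]: 11·8 = 88, fits → Yes. [5, 9]: 5·9 = 45, fails this test → No.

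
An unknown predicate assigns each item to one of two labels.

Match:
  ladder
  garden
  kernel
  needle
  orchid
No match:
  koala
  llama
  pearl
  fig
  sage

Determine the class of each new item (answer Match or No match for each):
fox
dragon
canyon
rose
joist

A rule that fits every label: length 6 — true of each 'Match' example, false of each 'No match' one.
fox: No match (length 3). dragon: Match (length 6). canyon: Match (length 6). rose: No match (length 4). joist: No match (length 5).

No match, Match, Match, No match, No match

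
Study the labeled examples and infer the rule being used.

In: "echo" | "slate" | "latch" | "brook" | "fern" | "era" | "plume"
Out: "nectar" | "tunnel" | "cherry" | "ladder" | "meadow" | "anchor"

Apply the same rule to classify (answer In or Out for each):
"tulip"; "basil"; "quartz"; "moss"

Rule: length ≤ 5. This holds for each 'In' example and fails for each 'Out' one.
"tulip" — length 5, hence In. "basil" — length 5, hence In. "quartz" — length 6, hence Out. "moss" — length 4, hence In.

In, In, Out, In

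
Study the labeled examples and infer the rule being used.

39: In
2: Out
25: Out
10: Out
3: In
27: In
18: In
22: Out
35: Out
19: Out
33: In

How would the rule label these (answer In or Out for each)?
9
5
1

In, Out, Out

One predicate separates the groups cleanly: multiple of 3.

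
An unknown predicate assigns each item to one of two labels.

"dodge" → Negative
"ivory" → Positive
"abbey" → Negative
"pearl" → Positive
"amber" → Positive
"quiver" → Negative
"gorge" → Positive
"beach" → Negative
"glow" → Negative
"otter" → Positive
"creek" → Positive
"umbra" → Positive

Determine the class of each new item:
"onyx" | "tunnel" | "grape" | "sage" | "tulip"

Rule: odd length AND contains 'r'. This holds for each 'Positive' example and fails for each 'Negative' one.
"onyx": length 4, no 'r' — does not fit, so Negative. "tunnel": length 6, no 'r' — does not fit, so Negative. "grape": length 5, has 'r' — fits, so Positive. "sage": length 4, no 'r' — does not fit, so Negative. "tulip": length 5, no 'r' — does not fit, so Negative.

Negative, Negative, Positive, Negative, Negative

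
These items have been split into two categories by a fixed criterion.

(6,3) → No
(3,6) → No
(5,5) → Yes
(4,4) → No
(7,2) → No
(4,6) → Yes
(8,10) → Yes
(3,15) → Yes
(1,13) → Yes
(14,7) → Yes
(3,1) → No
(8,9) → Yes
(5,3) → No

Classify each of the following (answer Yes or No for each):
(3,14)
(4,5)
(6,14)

Yes, No, Yes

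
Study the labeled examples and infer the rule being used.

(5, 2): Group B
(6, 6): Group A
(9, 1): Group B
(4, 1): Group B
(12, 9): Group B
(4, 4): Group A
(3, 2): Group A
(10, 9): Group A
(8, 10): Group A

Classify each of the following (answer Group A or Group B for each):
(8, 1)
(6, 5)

The simplest hypothesis consistent with all the labels is: |first − second| ≤ 2.
(8, 1): |8−1| = 7 — does not fit, so Group B.
(6, 5): |6−5| = 1 — meets the rule, so Group A.

Group B, Group A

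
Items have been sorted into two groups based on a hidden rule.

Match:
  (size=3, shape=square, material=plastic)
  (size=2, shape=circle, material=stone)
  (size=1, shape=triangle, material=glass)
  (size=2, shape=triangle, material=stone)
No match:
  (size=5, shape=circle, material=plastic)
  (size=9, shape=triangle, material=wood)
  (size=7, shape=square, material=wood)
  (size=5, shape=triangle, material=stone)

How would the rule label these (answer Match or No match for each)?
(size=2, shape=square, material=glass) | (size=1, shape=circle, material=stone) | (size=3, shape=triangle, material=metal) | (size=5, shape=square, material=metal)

The pattern is that an item is 'Match' exactly when: size ≤ 3.
(size=2, shape=square, material=glass): Match (size = 2).
(size=1, shape=circle, material=stone): Match (size = 1).
(size=3, shape=triangle, material=metal): Match (size = 3).
(size=5, shape=square, material=metal): No match (size = 5).

Match, Match, Match, No match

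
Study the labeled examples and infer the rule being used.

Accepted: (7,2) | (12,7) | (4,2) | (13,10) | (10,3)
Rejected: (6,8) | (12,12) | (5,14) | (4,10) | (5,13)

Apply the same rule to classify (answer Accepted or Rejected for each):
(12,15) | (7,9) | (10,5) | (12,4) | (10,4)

Rejected, Rejected, Accepted, Accepted, Accepted

One predicate separates the groups cleanly: first > second.
(12,15): 12 < 15, fails this test → Rejected.
(7,9): 7 < 9, fails this test → Rejected.
(10,5): 10 > 5, qualifies → Accepted.
(12,4): 12 > 4, qualifies → Accepted.
(10,4): 10 > 4, qualifies → Accepted.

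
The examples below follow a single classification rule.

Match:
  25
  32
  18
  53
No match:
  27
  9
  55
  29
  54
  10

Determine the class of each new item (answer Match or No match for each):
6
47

One predicate separates the groups cleanly: ≡ 4 (mod 7).

No match, No match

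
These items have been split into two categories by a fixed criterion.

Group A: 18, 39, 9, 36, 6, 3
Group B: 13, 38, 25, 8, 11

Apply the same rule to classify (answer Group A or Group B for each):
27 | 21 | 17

Group A, Group A, Group B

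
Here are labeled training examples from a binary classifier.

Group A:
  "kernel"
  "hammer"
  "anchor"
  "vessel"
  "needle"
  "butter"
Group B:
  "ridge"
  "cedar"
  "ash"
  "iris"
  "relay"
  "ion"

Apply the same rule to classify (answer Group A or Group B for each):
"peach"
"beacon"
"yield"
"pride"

Group B, Group A, Group B, Group B

The distinguishing property — length 6 — holds for all the 'Group A' cases and none of the 'Group B' cases.
"peach": Group B (length 5). "beacon": Group A (length 6). "yield": Group B (length 5). "pride": Group B (length 5).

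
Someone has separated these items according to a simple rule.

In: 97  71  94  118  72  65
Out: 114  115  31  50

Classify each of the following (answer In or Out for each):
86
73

Every 'In' example satisfies: digit sum ≥ 8. None of the 'Out' examples do.
86: digit sum 8+6 = 14 — passes, so In. 73: digit sum 7+3 = 10 — passes, so In.

In, In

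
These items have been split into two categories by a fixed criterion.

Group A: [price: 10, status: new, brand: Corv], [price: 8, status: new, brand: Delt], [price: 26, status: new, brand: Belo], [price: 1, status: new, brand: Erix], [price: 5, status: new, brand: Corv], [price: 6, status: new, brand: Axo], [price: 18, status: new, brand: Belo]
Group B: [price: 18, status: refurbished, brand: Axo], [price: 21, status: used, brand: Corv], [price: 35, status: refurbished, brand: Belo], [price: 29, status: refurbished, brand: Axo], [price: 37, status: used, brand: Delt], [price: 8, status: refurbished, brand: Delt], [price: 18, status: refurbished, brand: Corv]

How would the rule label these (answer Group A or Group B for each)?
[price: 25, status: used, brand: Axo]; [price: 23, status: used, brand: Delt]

Every 'Group A' example satisfies: status is new. None of the 'Group B' examples do.

Group B, Group B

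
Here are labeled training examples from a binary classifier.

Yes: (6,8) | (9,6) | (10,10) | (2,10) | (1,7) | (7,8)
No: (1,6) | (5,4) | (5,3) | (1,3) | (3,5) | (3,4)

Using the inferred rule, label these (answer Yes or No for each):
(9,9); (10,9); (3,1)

Yes, Yes, No

Every 'Yes' example satisfies: max ≥ 7. None of the 'No' examples do.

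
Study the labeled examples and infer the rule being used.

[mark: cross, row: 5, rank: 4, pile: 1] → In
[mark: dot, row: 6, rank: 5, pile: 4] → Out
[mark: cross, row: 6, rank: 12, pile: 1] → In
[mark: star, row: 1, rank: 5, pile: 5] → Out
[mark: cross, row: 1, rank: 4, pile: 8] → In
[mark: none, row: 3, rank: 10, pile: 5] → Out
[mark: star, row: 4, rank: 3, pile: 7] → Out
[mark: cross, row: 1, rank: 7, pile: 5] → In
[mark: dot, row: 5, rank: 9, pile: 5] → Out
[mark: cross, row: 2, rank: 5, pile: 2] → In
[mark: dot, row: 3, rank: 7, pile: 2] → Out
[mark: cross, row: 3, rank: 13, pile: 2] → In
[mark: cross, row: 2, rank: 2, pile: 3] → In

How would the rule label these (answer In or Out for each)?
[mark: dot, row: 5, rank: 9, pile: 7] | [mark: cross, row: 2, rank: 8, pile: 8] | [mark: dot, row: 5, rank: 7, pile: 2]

Every 'In' example satisfies: mark is cross. None of the 'Out' examples do.
[mark: dot, row: 5, rank: 9, pile: 7] — mark is dot, hence Out. [mark: cross, row: 2, rank: 8, pile: 8] — mark is cross, hence In. [mark: dot, row: 5, rank: 7, pile: 2] — mark is dot, hence Out.

Out, In, Out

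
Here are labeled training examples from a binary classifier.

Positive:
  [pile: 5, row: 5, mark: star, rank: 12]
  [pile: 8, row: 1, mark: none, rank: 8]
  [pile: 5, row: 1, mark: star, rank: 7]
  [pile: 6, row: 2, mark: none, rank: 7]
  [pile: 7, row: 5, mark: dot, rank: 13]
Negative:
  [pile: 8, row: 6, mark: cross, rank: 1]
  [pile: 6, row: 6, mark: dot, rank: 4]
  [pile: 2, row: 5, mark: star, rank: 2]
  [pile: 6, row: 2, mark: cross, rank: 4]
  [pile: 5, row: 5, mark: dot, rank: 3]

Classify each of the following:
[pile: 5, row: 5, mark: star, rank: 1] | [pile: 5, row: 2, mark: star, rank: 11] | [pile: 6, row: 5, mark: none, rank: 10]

The simplest hypothesis consistent with all the labels is: rank ≥ 7.
[pile: 5, row: 5, mark: star, rank: 1]: rank = 1, lacks this property → Negative.
[pile: 5, row: 2, mark: star, rank: 11]: rank = 11, satisfies this → Positive.
[pile: 6, row: 5, mark: none, rank: 10]: rank = 10, satisfies this → Positive.

Negative, Positive, Positive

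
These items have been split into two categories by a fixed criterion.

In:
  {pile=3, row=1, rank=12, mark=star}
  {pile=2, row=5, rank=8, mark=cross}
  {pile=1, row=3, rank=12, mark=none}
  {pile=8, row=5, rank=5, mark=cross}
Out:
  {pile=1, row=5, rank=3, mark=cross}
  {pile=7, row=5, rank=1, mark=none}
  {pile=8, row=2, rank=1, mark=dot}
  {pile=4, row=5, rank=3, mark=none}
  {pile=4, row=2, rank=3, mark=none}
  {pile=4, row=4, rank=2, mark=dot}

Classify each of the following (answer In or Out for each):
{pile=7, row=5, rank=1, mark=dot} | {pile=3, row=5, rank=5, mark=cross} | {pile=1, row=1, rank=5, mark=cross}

The pattern is that an item is 'In' exactly when: rank ≥ 5.

Out, In, In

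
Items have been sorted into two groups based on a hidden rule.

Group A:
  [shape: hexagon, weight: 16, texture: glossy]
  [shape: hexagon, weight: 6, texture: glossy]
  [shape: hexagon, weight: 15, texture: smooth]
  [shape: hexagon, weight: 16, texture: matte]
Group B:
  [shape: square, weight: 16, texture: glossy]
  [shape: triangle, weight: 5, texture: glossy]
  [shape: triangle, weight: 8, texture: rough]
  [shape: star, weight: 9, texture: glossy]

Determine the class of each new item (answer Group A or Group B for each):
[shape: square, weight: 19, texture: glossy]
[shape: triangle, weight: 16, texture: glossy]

All 'Group A' examples share one property — shape is hexagon — and every 'Group B' example lacks it.

Group B, Group B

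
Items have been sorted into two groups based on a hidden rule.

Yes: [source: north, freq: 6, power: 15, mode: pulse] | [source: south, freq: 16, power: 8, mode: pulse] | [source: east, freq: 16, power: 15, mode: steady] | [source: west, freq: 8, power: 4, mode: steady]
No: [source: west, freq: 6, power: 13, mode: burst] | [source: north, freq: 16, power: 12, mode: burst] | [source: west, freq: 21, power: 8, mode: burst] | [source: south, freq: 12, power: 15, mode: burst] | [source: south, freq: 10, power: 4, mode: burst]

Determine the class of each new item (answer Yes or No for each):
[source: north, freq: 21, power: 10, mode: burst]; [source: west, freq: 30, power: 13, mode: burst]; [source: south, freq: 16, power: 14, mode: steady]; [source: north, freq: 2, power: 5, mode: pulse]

Comparing the two groups points to one rule — mode is not burst.
[source: north, freq: 21, power: 10, mode: burst]: mode is burst — does not satisfy this, so No. [source: west, freq: 30, power: 13, mode: burst]: mode is burst — does not satisfy this, so No. [source: south, freq: 16, power: 14, mode: steady]: mode is steady — fits, so Yes. [source: north, freq: 2, power: 5, mode: pulse]: mode is pulse — fits, so Yes.

No, No, Yes, Yes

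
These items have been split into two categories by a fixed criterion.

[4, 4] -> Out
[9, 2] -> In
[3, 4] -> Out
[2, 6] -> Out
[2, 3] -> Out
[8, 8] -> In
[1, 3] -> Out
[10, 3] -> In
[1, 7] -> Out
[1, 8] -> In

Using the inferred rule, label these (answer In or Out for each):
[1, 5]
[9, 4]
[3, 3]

Out, In, Out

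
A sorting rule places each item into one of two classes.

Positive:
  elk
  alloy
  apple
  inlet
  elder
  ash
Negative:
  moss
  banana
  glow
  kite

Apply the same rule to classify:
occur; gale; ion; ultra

One predicate separates the groups cleanly: odd length.

Positive, Negative, Positive, Positive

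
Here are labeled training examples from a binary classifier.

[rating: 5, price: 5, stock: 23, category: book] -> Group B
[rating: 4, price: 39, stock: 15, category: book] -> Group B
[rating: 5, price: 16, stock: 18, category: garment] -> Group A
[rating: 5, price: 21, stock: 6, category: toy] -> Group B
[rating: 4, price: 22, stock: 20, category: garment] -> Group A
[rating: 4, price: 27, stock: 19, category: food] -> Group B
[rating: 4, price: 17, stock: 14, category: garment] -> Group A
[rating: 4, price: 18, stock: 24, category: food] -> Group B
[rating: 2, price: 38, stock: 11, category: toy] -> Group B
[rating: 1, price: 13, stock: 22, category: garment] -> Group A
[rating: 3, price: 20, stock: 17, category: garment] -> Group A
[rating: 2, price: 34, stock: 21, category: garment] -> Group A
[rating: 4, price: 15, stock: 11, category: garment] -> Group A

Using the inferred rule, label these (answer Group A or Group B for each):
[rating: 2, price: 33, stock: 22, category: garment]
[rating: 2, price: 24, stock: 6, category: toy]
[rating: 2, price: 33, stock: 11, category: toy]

Checking candidate rules against both groups, what survives is: category is garment.
[rating: 2, price: 33, stock: 22, category: garment]: category is garment, meets the rule → Group A. [rating: 2, price: 24, stock: 6, category: toy]: category is toy, fails the rule → Group B. [rating: 2, price: 33, stock: 11, category: toy]: category is toy, fails the rule → Group B.

Group A, Group B, Group B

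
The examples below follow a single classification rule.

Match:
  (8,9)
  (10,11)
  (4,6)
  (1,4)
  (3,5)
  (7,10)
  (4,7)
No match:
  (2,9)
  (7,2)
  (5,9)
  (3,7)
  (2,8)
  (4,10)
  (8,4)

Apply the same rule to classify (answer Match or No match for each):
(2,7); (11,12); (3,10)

No match, Match, No match

Every 'Match' example satisfies: |first − second| ≤ 3. None of the 'No match' examples do.
(2,7): |2−7| = 5, doesn't match → No match. (11,12): |11−12| = 1, fits → Match. (3,10): |3−10| = 7, doesn't match → No match.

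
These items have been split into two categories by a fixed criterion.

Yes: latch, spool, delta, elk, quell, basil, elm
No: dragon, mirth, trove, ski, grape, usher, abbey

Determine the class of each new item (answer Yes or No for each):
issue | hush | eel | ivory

Checking candidate rules against both groups, what survives is: contains 'l'.

No, No, Yes, No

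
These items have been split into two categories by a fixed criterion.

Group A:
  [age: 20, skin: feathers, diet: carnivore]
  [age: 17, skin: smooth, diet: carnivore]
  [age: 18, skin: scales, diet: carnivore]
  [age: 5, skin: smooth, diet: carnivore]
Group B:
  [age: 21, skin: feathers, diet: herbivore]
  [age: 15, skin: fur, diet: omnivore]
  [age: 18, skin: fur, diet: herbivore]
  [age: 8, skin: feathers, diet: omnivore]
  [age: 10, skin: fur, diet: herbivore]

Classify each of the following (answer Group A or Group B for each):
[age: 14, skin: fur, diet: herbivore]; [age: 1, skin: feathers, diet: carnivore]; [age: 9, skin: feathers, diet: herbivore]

Group B, Group A, Group B

Rule: diet is carnivore. This holds for each 'Group A' example and fails for each 'Group B' one.
[age: 14, skin: fur, diet: herbivore]: diet is herbivore — fails this test, so Group B.
[age: 1, skin: feathers, diet: carnivore]: diet is carnivore — meets the rule, so Group A.
[age: 9, skin: feathers, diet: herbivore]: diet is herbivore — fails this test, so Group B.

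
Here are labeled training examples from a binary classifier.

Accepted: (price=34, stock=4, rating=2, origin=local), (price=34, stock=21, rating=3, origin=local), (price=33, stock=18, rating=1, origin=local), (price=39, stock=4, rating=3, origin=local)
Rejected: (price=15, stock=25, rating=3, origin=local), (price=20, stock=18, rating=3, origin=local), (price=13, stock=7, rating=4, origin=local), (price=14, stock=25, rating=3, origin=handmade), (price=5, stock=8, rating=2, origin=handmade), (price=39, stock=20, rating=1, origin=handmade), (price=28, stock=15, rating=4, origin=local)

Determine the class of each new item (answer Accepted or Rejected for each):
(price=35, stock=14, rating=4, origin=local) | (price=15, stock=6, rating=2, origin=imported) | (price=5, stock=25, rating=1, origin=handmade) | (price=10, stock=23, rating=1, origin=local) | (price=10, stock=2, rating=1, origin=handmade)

All 'Accepted' examples share one property — origin is local AND price ≥ 33 — and every 'Rejected' example lacks it.
(price=35, stock=14, rating=4, origin=local): origin is local, price = 35 — qualifies, so Accepted. (price=15, stock=6, rating=2, origin=imported): origin is imported, price = 15 — does not pass, so Rejected. (price=5, stock=25, rating=1, origin=handmade): origin is handmade, price = 5 — does not pass, so Rejected. (price=10, stock=23, rating=1, origin=local): origin is local, price = 10 — does not pass, so Rejected. (price=10, stock=2, rating=1, origin=handmade): origin is handmade, price = 10 — does not pass, so Rejected.

Accepted, Rejected, Rejected, Rejected, Rejected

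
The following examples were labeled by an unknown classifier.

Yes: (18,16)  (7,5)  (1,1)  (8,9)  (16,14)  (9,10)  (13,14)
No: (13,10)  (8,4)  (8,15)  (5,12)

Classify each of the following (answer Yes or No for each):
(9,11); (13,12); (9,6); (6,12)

Rule: |first − second| ≤ 2. This holds for each 'Yes' example and fails for each 'No' one.
(9,11): Yes (|9−11| = 2). (13,12): Yes (|13−12| = 1). (9,6): No (|9−6| = 3). (6,12): No (|6−12| = 6).

Yes, Yes, No, No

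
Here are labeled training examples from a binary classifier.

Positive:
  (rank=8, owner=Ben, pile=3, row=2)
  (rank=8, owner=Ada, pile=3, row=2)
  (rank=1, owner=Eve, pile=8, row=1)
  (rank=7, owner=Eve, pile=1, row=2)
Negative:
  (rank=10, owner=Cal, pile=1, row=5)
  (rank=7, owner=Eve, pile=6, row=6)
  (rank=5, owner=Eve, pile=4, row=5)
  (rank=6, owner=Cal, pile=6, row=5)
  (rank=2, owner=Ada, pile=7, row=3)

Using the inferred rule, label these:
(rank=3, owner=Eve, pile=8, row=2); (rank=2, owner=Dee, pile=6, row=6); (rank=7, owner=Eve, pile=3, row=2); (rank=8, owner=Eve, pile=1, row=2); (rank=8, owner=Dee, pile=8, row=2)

Positive, Negative, Positive, Positive, Positive

One predicate separates the groups cleanly: row ≤ 2.
Positive: (rank=3, owner=Eve, pile=8, row=2), since row = 2.
Negative: (rank=2, owner=Dee, pile=6, row=6), since row = 6.
Positive: (rank=7, owner=Eve, pile=3, row=2), since row = 2.
Positive: (rank=8, owner=Eve, pile=1, row=2), since row = 2.
Positive: (rank=8, owner=Dee, pile=8, row=2), since row = 2.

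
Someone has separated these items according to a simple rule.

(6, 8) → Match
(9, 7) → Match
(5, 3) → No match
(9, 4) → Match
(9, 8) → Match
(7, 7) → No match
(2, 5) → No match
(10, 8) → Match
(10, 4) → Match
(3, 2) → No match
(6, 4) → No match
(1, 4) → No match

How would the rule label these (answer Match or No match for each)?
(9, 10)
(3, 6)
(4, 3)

One predicate separates the groups cleanly: max ≥ 8.
(9, 10) → max 10 → Match. (3, 6) → max 6 → No match. (4, 3) → max 4 → No match.

Match, No match, No match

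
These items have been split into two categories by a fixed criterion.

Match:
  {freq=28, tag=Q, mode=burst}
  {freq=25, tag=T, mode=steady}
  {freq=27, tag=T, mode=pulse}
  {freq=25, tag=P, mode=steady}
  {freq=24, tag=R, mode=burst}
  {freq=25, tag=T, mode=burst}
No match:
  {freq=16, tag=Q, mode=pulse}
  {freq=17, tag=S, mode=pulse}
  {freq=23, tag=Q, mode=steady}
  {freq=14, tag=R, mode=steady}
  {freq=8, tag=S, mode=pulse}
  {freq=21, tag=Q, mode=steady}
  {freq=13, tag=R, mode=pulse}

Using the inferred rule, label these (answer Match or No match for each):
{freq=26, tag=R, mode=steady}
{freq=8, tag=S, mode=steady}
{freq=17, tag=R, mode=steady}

The simplest hypothesis consistent with all the labels is: freq ≥ 24.
Match: {freq=26, tag=R, mode=steady}, since freq = 26.
No match: {freq=8, tag=S, mode=steady}, since freq = 8.
No match: {freq=17, tag=R, mode=steady}, since freq = 17.

Match, No match, No match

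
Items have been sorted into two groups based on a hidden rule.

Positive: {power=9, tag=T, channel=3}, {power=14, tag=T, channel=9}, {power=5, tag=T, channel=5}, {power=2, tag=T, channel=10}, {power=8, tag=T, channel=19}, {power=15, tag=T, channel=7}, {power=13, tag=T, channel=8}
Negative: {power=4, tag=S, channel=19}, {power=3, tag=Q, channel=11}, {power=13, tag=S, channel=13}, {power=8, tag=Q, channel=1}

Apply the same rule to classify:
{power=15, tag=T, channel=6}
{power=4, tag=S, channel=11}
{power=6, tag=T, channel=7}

Positive, Negative, Positive

The classifier is using: tag is T.
{power=15, tag=T, channel=6}: Positive (tag is T). {power=4, tag=S, channel=11}: Negative (tag is S). {power=6, tag=T, channel=7}: Positive (tag is T).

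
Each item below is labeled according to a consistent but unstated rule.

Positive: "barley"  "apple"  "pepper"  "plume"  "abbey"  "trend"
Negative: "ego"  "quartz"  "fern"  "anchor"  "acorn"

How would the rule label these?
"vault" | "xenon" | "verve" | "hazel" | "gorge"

Negative, Positive, Positive, Positive, Positive

All 'Positive' examples share one property — length ≥ 5 AND contains 'e' — and every 'Negative' example lacks it.
"vault": Negative (length 5, no 'e').
"xenon": Positive (length 5, has 'e').
"verve": Positive (length 5, has 'e').
"hazel": Positive (length 5, has 'e').
"gorge": Positive (length 5, has 'e').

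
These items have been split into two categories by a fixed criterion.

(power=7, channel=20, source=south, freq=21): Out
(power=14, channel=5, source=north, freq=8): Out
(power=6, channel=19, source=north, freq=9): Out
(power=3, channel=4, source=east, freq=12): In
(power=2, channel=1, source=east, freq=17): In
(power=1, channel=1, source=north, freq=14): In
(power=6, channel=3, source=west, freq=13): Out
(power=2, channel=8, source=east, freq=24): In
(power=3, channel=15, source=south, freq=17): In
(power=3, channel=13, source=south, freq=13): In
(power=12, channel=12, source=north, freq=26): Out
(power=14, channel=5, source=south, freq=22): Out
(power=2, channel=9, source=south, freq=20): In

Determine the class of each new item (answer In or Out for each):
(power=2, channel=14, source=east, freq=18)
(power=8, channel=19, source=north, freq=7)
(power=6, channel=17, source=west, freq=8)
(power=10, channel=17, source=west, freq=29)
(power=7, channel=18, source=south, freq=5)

The classifier is using: power ≤ 3.

In, Out, Out, Out, Out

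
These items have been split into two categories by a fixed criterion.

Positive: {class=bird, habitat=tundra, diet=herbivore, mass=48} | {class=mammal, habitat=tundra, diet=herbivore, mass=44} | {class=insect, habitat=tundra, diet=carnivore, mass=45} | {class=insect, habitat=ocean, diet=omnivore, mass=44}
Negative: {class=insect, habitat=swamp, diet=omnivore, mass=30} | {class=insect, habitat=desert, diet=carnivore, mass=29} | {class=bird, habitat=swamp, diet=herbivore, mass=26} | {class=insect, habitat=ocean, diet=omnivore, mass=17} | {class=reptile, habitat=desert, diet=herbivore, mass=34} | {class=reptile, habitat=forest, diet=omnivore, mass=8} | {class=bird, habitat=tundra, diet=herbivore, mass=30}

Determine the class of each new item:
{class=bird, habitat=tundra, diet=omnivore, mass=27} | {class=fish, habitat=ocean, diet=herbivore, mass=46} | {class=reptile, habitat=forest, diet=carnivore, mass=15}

The distinguishing property — mass ≥ 44 — holds for all the 'Positive' cases and none of the 'Negative' cases.

Negative, Positive, Negative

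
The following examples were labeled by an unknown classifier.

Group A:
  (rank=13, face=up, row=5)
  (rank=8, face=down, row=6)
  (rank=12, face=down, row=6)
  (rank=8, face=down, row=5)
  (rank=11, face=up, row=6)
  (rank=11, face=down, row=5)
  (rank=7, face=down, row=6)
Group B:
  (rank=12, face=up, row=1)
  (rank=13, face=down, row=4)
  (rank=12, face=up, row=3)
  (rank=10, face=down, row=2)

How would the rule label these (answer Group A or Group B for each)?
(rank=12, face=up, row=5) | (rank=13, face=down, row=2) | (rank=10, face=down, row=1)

Group A, Group B, Group B

The simplest hypothesis consistent with all the labels is: row ≥ 5.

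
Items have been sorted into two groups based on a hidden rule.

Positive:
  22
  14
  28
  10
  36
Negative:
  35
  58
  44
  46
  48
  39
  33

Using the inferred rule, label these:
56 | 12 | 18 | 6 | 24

The simplest hypothesis consistent with all the labels is: even AND at most 36.
56: 56 is even, 56 > 36 — lacks this property, so Negative.
12: 12 is even, 12 ≤ 36 — checks out, so Positive.
18: 18 is even, 18 ≤ 36 — checks out, so Positive.
6: 6 is even, 6 ≤ 36 — checks out, so Positive.
24: 24 is even, 24 ≤ 36 — checks out, so Positive.

Negative, Positive, Positive, Positive, Positive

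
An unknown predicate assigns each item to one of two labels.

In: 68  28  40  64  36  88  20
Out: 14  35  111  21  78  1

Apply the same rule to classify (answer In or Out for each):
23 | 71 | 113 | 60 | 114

All 'In' examples share one property — multiple of 4 — and every 'Out' example lacks it.
23: 23 = 4·5 + 3, doesn't match → Out.
71: 71 = 4·17 + 3, doesn't match → Out.
113: 113 = 4·28 + 1, doesn't match → Out.
60: 60 = 4·15, qualifies → In.
114: 114 = 4·28 + 2, doesn't match → Out.

Out, Out, Out, In, Out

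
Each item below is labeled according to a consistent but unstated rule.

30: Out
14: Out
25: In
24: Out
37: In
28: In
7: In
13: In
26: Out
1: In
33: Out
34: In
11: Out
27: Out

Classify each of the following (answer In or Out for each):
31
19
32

In, In, Out

One predicate separates the groups cleanly: ≡ 1 (mod 3).
31: 31 mod 3 = 1 — matches, so In.
19: 19 mod 3 = 1 — matches, so In.
32: 32 mod 3 = 2 — lacks this property, so Out.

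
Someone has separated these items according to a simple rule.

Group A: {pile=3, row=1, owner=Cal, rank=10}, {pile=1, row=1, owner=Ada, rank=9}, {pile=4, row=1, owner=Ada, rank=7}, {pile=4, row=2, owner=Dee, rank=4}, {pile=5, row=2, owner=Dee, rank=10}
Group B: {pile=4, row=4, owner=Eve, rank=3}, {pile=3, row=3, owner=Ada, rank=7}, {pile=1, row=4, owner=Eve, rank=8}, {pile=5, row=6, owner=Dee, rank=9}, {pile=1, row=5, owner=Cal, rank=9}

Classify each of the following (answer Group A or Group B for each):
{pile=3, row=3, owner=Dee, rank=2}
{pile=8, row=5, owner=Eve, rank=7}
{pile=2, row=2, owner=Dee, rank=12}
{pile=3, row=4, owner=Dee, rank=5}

The distinguishing property — row ≤ 2 — holds for all the 'Group A' cases and none of the 'Group B' cases.
Group B: {pile=3, row=3, owner=Dee, rank=2}, since row = 3. Group B: {pile=8, row=5, owner=Eve, rank=7}, since row = 5. Group A: {pile=2, row=2, owner=Dee, rank=12}, since row = 2. Group B: {pile=3, row=4, owner=Dee, rank=5}, since row = 4.

Group B, Group B, Group A, Group B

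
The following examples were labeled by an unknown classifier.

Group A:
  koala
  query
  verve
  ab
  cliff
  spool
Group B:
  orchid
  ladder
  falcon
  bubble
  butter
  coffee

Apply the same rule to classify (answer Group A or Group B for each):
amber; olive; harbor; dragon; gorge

Every 'Group A' example satisfies: length ≤ 5. None of the 'Group B' examples do.
amber: length 5 — meets the rule, so Group A. olive: length 5 — meets the rule, so Group A. harbor: length 6 — does not pass, so Group B. dragon: length 6 — does not pass, so Group B. gorge: length 5 — meets the rule, so Group A.

Group A, Group A, Group B, Group B, Group A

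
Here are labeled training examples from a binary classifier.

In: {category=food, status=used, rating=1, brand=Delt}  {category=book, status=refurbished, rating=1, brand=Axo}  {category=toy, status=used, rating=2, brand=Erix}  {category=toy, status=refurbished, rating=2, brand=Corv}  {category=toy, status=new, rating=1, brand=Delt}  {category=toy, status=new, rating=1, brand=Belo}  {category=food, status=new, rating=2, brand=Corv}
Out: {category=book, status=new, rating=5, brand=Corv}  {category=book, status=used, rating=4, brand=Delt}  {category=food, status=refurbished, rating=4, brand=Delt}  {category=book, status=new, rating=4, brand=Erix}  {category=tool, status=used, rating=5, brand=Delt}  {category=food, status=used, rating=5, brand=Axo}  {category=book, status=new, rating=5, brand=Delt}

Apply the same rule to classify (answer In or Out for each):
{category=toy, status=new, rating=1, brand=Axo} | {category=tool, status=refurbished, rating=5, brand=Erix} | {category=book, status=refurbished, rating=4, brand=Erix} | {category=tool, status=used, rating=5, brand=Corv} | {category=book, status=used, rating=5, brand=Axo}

A rule that fits every label: rating ≤ 2 — true of each 'In' example, false of each 'Out' one.
{category=toy, status=new, rating=1, brand=Axo} — rating = 1, hence In. {category=tool, status=refurbished, rating=5, brand=Erix} — rating = 5, hence Out. {category=book, status=refurbished, rating=4, brand=Erix} — rating = 4, hence Out. {category=tool, status=used, rating=5, brand=Corv} — rating = 5, hence Out. {category=book, status=used, rating=5, brand=Axo} — rating = 5, hence Out.

In, Out, Out, Out, Out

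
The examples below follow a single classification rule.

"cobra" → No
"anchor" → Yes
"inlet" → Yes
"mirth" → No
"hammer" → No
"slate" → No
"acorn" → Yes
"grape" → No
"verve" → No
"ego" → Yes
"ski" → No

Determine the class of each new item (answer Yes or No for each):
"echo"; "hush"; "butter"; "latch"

Yes, No, No, No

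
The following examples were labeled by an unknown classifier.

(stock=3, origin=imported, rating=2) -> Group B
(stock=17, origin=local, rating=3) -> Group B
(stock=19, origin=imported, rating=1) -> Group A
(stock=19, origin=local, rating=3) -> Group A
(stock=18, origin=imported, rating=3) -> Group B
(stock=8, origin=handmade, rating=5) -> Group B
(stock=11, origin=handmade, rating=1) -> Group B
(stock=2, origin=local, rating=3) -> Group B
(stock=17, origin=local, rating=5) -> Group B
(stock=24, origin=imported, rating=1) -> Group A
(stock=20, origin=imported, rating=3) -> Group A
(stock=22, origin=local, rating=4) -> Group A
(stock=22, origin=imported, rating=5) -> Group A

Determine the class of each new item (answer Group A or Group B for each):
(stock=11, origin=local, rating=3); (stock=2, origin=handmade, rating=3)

Group B, Group B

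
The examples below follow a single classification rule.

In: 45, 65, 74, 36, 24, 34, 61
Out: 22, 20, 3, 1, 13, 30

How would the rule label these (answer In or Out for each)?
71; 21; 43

Rule: digit sum ≥ 5. This holds for each 'In' example and fails for each 'Out' one.
71 → digit sum 7+1 = 8 → In.
21 → digit sum 2+1 = 3 → Out.
43 → digit sum 4+3 = 7 → In.

In, Out, In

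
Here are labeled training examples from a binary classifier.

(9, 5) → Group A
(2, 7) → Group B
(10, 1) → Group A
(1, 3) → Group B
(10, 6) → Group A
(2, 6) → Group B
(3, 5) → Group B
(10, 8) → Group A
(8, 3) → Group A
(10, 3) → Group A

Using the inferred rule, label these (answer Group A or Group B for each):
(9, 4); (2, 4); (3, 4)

Group A, Group B, Group B

Rule: first > second. This holds for each 'Group A' example and fails for each 'Group B' one.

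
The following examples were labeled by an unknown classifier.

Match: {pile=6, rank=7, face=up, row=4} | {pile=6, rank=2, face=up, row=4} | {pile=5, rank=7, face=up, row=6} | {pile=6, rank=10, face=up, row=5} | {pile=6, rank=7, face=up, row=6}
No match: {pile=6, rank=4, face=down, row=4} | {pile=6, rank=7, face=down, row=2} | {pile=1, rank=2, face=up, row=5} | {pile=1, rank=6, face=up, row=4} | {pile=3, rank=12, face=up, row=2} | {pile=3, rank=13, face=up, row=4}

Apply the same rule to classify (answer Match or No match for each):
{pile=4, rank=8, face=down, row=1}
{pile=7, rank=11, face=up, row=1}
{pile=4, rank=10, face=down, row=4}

No match, Match, No match

The simplest hypothesis consistent with all the labels is: face is up AND pile ≥ 5.
{pile=4, rank=8, face=down, row=1} — face is down, pile = 4, hence No match. {pile=7, rank=11, face=up, row=1} — face is up, pile = 7, hence Match. {pile=4, rank=10, face=down, row=4} — face is down, pile = 4, hence No match.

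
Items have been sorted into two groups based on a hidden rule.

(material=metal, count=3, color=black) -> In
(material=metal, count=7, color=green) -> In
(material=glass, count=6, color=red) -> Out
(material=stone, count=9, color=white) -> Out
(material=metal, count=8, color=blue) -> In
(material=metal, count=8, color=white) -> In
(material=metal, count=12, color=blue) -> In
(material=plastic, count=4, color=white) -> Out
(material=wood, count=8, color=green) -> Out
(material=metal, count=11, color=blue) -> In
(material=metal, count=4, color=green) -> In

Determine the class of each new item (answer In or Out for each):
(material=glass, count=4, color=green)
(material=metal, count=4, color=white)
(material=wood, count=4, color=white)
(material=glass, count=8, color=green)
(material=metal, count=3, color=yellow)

Out, In, Out, Out, In

All 'In' examples share one property — material is metal — and every 'Out' example lacks it.
(material=glass, count=4, color=green): material is glass, does not fit → Out.
(material=metal, count=4, color=white): material is metal, qualifies → In.
(material=wood, count=4, color=white): material is wood, does not fit → Out.
(material=glass, count=8, color=green): material is glass, does not fit → Out.
(material=metal, count=3, color=yellow): material is metal, qualifies → In.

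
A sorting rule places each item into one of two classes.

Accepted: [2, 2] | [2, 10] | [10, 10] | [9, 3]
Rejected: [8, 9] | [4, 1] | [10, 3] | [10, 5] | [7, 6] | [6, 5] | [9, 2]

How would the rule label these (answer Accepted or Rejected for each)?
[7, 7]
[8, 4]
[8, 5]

Every 'Accepted' example satisfies: sum is even. None of the 'Rejected' examples do.
[7, 7]: 7+7 = 14 — satisfies this, so Accepted.
[8, 4]: 8+4 = 12 — satisfies this, so Accepted.
[8, 5]: 8+5 = 13 — does not satisfy this, so Rejected.

Accepted, Accepted, Rejected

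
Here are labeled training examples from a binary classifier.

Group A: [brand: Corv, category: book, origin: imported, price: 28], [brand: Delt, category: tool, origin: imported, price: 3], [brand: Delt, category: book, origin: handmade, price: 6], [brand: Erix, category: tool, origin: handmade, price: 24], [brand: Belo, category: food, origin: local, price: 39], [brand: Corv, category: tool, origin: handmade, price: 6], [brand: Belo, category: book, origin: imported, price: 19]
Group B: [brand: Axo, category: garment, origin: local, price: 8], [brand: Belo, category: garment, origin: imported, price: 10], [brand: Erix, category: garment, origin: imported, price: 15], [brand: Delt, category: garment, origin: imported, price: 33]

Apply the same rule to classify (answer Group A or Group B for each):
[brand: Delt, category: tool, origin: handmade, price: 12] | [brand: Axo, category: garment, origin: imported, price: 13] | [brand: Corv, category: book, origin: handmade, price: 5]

Every 'Group A' example satisfies: category is not garment. None of the 'Group B' examples do.
[brand: Delt, category: tool, origin: handmade, price: 12] → category is tool → Group A.
[brand: Axo, category: garment, origin: imported, price: 13] → category is garment → Group B.
[brand: Corv, category: book, origin: handmade, price: 5] → category is book → Group A.

Group A, Group B, Group A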